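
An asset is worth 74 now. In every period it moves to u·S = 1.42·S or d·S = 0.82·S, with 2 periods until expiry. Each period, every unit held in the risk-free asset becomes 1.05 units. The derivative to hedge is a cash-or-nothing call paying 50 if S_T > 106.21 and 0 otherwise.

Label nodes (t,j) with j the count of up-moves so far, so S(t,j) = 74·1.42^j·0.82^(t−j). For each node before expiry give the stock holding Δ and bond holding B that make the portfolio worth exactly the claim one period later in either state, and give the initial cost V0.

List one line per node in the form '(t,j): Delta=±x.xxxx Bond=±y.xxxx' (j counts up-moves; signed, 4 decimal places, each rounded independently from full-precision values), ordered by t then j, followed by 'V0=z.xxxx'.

(0,0): Delta=0.4111 Bond=-23.7591
(1,0): Delta=0.0000 Bond=0.0000
(1,1): Delta=0.7930 Bond=-65.0794
V0=6.6641

Risk-neutral probability p* = (R−d)/(u−d) = (1.05−0.82)/(1.42−0.82) = 0.3833.
At expiry t=2: V(2,0)=0.0000, V(2,1)=0.0000, V(2,2)=50.0000
(1,0): S=60.6800. Δ = (V_up−V_dn)/(S_up−S_dn) = (0.0000−0.0000)/(86.1656−49.7576) = 0.0000. V = [p*·0.0000 + (1−p*)·0.0000]/1.05 = 0.0000. B = V − Δ·S = 0.0000.
(1,1): S=105.0800. Δ = (V_up−V_dn)/(S_up−S_dn) = (50.0000−0.0000)/(149.2136−86.1656) = 0.7930. V = [p*·50.0000 + (1−p*)·0.0000]/1.05 = 18.2540. B = V − Δ·S = -65.0794.
(0,0): S=74.0000. Δ = (V_up−V_dn)/(S_up−S_dn) = (18.2540−0.0000)/(105.0800−60.6800) = 0.4111. V = [p*·18.2540 + (1−p*)·0.0000]/1.05 = 6.6641. B = V − Δ·S = -23.7591.
The time-0 hedge costs 6.6641, which is the no-arbitrage price.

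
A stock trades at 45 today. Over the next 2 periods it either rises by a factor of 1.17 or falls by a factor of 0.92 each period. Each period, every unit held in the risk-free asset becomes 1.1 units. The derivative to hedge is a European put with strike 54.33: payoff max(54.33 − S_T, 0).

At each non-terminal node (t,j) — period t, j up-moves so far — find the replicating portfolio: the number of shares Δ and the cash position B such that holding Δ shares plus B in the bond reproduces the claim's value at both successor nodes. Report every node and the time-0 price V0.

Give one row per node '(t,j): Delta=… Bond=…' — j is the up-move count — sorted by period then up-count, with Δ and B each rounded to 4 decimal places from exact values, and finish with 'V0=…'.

(0,0): Delta=-0.5770 Bond=28.9802
(1,0): Delta=-1.0000 Bond=49.3909
(1,1): Delta=-0.4476 Bond=25.0678
V0=3.0157

The replicating-portfolio and risk-neutral prices coincide; use p* = (1.1−0.92)/(1.17−0.92) = 0.7200 for the latter.
At expiry t=2: V(2,0)=16.2420, V(2,1)=5.8920, V(2,2)=0.0000
  t=1,j=0: stock 41.4000 → up 48.4380 (V=5.8920), down 38.0880 (V=16.2420). Price 7.9909; hedge Δ=-1.0000, bond B=49.3909.
  t=1,j=1: stock 52.6500 → up 61.6005 (V=0.0000), down 48.4380 (V=5.8920). Price 1.4998; hedge Δ=-0.4476, bond B=25.0678.
  t=0,j=0: stock 45.0000 → up 52.6500 (V=1.4998), down 41.4000 (V=7.9909). Price 3.0157; hedge Δ=-0.5770, bond B=28.9802.
Check: Δ(0,0)·S0 + B(0,0) = 3.0157 = V0.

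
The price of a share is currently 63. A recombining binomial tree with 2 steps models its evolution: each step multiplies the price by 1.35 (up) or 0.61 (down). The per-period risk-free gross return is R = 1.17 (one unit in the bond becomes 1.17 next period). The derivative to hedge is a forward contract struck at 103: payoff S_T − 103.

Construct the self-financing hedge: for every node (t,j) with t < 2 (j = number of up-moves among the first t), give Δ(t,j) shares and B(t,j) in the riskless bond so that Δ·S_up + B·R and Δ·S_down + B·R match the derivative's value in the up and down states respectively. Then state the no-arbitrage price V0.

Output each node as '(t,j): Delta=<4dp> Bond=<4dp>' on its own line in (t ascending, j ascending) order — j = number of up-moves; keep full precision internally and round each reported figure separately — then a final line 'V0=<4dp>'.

Risk-neutral probability p* = (R−d)/(u−d) = (1.17−0.61)/(1.35−0.61) = 0.7568.
At expiry t=2: V(2,0)=-79.5577, V(2,1)=-51.1195, V(2,2)=11.8175
Node (1,0) S=38.4300: V=(p*·-51.1195+(1−p*)·-79.5577)/1.17=-49.6042; Δ=(-51.1195−-79.5577)/(51.8805−23.4423)=1.0000; B=V−Δ·S=-88.0342
Node (1,1) S=85.0500: V=(p*·11.8175+(1−p*)·-51.1195)/1.17=-2.9842; Δ=(11.8175−-51.1195)/(114.8175−51.8805)=1.0000; B=V−Δ·S=-88.0342
Node (0,0) S=63.0000: V=(p*·-2.9842+(1−p*)·-49.6042)/1.17=-12.2429; Δ=(-2.9842−-49.6042)/(85.0500−38.4300)=1.0000; B=V−Δ·S=-75.2429
Self-financing check: at every node Δ·S+B equals the discounted successor values.

(0,0): Delta=1.0000 Bond=-75.2429
(1,0): Delta=1.0000 Bond=-88.0342
(1,1): Delta=1.0000 Bond=-88.0342
V0=-12.2429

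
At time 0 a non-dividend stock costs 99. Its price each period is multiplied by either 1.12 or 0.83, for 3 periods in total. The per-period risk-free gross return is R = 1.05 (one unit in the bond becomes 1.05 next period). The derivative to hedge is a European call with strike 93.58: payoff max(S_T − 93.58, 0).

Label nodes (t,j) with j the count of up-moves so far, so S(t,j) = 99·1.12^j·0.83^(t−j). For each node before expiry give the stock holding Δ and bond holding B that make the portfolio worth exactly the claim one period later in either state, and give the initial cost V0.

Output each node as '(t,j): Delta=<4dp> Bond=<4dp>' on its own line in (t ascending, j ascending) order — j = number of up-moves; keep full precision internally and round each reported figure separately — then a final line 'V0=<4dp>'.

No-arbitrage ⇒ martingale measure with p* = (R−d)/(u−d) = 0.7586.
Terminal payoffs: V(3,0)=0.0000, V(3,1)=0.0000, V(3,2)=9.4940, V(3,3)=45.5079
  t=2,j=0: stock 68.2011 → up 76.3852 (V=0.0000), down 56.6069 (V=0.0000). Price 0.0000; hedge Δ=0.0000, bond B=0.0000.
  t=2,j=1: stock 92.0304 → up 103.0740 (V=9.4940), down 76.3852 (V=0.0000). Price 6.8594; hedge Δ=0.3557, bond B=-25.8787.
  t=2,j=2: stock 124.1856 → up 139.0879 (V=45.5079), down 103.0740 (V=9.4940). Price 35.0618; hedge Δ=1.0000, bond B=-89.1238.
  t=1,j=0: stock 82.1700 → up 92.0304 (V=6.8594), down 68.2011 (V=0.0000). Price 4.9559; hedge Δ=0.2879, bond B=-18.6972.
  t=1,j=1: stock 110.8800 → up 124.1856 (V=35.0618), down 92.0304 (V=6.8594). Price 26.9089; hedge Δ=0.8771, bond B=-70.3407.
  t=0,j=0: stock 99.0000 → up 110.8800 (V=26.9089), down 82.1700 (V=4.9559). Price 20.5808; hedge Δ=0.7646, bond B=-55.1191.
Root portfolio cost Δ·99+B reproduces V0=20.5808.

(0,0): Delta=0.7646 Bond=-55.1191
(1,0): Delta=0.2879 Bond=-18.6972
(1,1): Delta=0.8771 Bond=-70.3407
(2,0): Delta=0.0000 Bond=0.0000
(2,1): Delta=0.3557 Bond=-25.8787
(2,2): Delta=1.0000 Bond=-89.1238
V0=20.5808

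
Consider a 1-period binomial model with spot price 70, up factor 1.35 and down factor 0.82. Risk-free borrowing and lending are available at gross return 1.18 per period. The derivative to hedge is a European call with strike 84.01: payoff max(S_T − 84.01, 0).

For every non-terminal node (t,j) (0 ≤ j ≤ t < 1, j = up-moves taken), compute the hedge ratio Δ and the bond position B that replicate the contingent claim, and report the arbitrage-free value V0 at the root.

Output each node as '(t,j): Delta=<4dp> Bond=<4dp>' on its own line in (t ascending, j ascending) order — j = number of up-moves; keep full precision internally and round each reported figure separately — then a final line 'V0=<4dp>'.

(0,0): Delta=0.2827 Bond=-13.7541
V0=6.0384

Under the risk-neutral measure, an up-move has probability p* = (R−d)/(u−d) = 0.6792 and values discount at R = 1.18.
At expiry t=1: V(1,0)=0.0000, V(1,1)=10.4900
Node (0,0) S=70.0000: V=(p*·10.4900+(1−p*)·0.0000)/1.18=6.0384; Δ=(10.4900−0.0000)/(94.5000−57.4000)=0.2827; B=V−Δ·S=-13.7541
The time-0 hedge costs 6.0384, which is the no-arbitrage price.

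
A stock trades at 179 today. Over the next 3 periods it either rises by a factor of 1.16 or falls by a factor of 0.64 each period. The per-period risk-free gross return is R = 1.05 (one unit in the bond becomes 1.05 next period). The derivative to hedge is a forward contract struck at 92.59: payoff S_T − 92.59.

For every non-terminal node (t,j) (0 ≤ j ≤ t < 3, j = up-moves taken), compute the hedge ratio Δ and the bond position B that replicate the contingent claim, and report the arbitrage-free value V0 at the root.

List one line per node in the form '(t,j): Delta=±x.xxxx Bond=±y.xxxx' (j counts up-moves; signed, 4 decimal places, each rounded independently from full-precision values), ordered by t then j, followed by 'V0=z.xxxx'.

(0,0): Delta=1.0000 Bond=-79.9827
(1,0): Delta=1.0000 Bond=-83.9819
(1,1): Delta=1.0000 Bond=-83.9819
(2,0): Delta=1.0000 Bond=-88.1810
(2,1): Delta=1.0000 Bond=-88.1810
(2,2): Delta=1.0000 Bond=-88.1810
V0=99.0173

Since d<R<u, set p* = (R−d)/(u−d) = 0.7885; price each node as the discounted p*-expectation of its children.
Terminal values V(3,·): V(3,0)=-45.6662, V(3,1)=-7.5407, V(3,2)=61.5619, V(3,3)=186.8104
Node (2,0) S=73.3184: V=(p*·-7.5407+(1−p*)·-45.6662)/1.05=-14.8626; Δ=(-7.5407−-45.6662)/(85.0493−46.9238)=1.0000; B=V−Δ·S=-88.1810
Node (2,1) S=132.8896: V=(p*·61.5619+(1−p*)·-7.5407)/1.05=44.7086; Δ=(61.5619−-7.5407)/(154.1519−85.0493)=1.0000; B=V−Δ·S=-88.1810
Node (2,2) S=240.8624: V=(p*·186.8104+(1−p*)·61.5619)/1.05=152.6814; Δ=(186.8104−61.5619)/(279.4004−154.1519)=1.0000; B=V−Δ·S=-88.1810
Node (1,0) S=114.5600: V=(p*·44.7086+(1−p*)·-14.8626)/1.05=30.5781; Δ=(44.7086−-14.8626)/(132.8896−73.3184)=1.0000; B=V−Δ·S=-83.9819
Node (1,1) S=207.6400: V=(p*·152.6814+(1−p*)·44.7086)/1.05=123.6581; Δ=(152.6814−44.7086)/(240.8624−132.8896)=1.0000; B=V−Δ·S=-83.9819
Node (0,0) S=179.0000: V=(p*·123.6581+(1−p*)·30.5781)/1.05=99.0173; Δ=(123.6581−30.5781)/(207.6400−114.5600)=1.0000; B=V−Δ·S=-79.9827
Root portfolio cost Δ·179+B reproduces V0=99.0173.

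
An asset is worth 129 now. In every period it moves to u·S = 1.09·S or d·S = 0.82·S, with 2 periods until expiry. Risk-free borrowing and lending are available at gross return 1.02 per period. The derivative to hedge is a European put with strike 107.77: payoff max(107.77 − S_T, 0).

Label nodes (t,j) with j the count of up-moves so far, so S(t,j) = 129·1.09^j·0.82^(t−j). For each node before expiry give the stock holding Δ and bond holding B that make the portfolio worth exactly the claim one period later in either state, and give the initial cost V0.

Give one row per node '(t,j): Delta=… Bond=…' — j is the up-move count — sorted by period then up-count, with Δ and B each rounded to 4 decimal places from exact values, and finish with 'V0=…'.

(0,0): Delta=-0.1535 Bond=21.1565
(1,0): Delta=-0.7363 Bond=83.2358
(1,1): Delta=0.0000 Bond=0.0000
V0=1.3587

Since d<R<u, set p* = (R−d)/(u−d) = 0.7407; price each node as the discounted p*-expectation of its children.
At expiry t=2: V(2,0)=21.0304, V(2,1)=0.0000, V(2,2)=0.0000
(1,0): S=105.7800. Δ = (V_up−V_dn)/(S_up−S_dn) = (0.0000−21.0304)/(115.3002−86.7396) = -0.7363. V = [p*·0.0000 + (1−p*)·21.0304]/1.02 = 5.3454. B = V − Δ·S = 83.2358.
(1,1): S=140.6100. Δ = (V_up−V_dn)/(S_up−S_dn) = (0.0000−0.0000)/(153.2649−115.3002) = 0.0000. V = [p*·0.0000 + (1−p*)·0.0000]/1.02 = 0.0000. B = V − Δ·S = 0.0000.
(0,0): S=129.0000. Δ = (V_up−V_dn)/(S_up−S_dn) = (0.0000−5.3454)/(140.6100−105.7800) = -0.1535. V = [p*·0.0000 + (1−p*)·5.3454]/1.02 = 1.3587. B = V − Δ·S = 21.1565.
Check: Δ(0,0)·S0 + B(0,0) = 1.3587 = V0.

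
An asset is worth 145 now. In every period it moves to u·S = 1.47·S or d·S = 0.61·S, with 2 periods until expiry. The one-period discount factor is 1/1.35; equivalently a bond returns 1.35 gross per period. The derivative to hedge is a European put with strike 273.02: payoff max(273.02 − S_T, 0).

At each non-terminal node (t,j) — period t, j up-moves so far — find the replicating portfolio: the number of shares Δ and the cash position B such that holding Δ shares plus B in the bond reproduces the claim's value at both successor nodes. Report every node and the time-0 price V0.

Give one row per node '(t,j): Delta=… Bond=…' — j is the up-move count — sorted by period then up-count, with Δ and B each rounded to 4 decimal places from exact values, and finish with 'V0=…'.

Since d<R<u, set p* = (R−d)/(u−d) = 0.8605; price each node as the discounted p*-expectation of its children.
At expiry t=2: V(2,0)=219.0655, V(2,1)=142.9985, V(2,2)=0.0000
(1,0): S=88.4500. Δ = (V_up−V_dn)/(S_up−S_dn) = (142.9985−219.0655)/(130.0215−53.9545) = -1.0000. V = [p*·142.9985 + (1−p*)·219.0655]/1.35 = 113.7870. B = V − Δ·S = 202.2370.
(1,1): S=213.1500. Δ = (V_up−V_dn)/(S_up−S_dn) = (0.0000−142.9985)/(313.3305−130.0215) = -0.7801. V = [p*·0.0000 + (1−p*)·142.9985]/1.35 = 14.7802. B = V − Δ·S = 181.0575.
(0,0): S=145.0000. Δ = (V_up−V_dn)/(S_up−S_dn) = (14.7802−113.7870)/(213.1500−88.4500) = -0.7940. V = [p*·14.7802 + (1−p*)·113.7870]/1.35 = 21.1816. B = V − Δ·S = 136.3058.
Each (Δ,B) replicates both successor values, so the strategy is self-financing and V0 is arbitrage-free.

(0,0): Delta=-0.7940 Bond=136.3058
(1,0): Delta=-1.0000 Bond=202.2370
(1,1): Delta=-0.7801 Bond=181.0575
V0=21.1816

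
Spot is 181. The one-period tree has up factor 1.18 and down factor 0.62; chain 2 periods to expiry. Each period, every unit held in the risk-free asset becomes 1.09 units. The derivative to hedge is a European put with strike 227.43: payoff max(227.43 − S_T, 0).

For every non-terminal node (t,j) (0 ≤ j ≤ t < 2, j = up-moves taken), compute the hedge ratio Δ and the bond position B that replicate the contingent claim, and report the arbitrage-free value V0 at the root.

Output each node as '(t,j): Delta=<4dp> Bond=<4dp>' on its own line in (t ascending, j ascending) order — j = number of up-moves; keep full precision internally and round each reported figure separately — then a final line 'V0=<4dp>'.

(0,0): Delta=-0.8132 Bond=172.1881
(1,0): Delta=-1.0000 Bond=208.6514
(1,1): Delta=-0.7944 Bond=183.6702
V0=25.0048

The replicating-portfolio and risk-neutral prices coincide; use p* = (1.09−0.62)/(1.18−0.62) = 0.8393 for the latter.
Terminal payoffs: V(2,0)=157.8536, V(2,1)=95.0104, V(2,2)=0.0000
(1,0): S=112.2200. Δ = (V_up−V_dn)/(S_up−S_dn) = (95.0104−157.8536)/(132.4196−69.5764) = -1.0000. V = [p*·95.0104 + (1−p*)·157.8536]/1.09 = 96.4314. B = V − Δ·S = 208.6514.
(1,1): S=213.5800. Δ = (V_up−V_dn)/(S_up−S_dn) = (0.0000−95.0104)/(252.0244−132.4196) = -0.7944. V = [p*·0.0000 + (1−p*)·95.0104]/1.09 = 14.0087. B = V − Δ·S = 183.6702.
(0,0): S=181.0000. Δ = (V_up−V_dn)/(S_up−S_dn) = (14.0087−96.4314)/(213.5800−112.2200) = -0.8132. V = [p*·14.0087 + (1−p*)·96.4314]/1.09 = 25.0048. B = V − Δ·S = 172.1881.
Check: Δ(0,0)·S0 + B(0,0) = 25.0048 = V0.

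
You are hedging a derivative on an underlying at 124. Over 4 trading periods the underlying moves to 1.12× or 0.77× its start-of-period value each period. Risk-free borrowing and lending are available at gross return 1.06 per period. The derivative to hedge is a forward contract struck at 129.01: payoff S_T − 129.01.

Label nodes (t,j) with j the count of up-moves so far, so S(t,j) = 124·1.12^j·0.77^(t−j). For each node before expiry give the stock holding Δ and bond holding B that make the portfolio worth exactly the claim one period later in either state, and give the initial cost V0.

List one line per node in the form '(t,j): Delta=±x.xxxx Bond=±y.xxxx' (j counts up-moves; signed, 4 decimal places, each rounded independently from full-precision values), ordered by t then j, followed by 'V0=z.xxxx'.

Risk-neutral probability p* = (R−d)/(u−d) = (1.06−0.77)/(1.12−0.77) = 0.8286.
Payoff layer (t=4): V(4,0)=-85.4202, V(4,1)=-65.6067, V(4,2)=-36.7870, V(4,3)=5.1325, V(4,4)=66.1064
(3,0): S=56.6101. Δ = (V_up−V_dn)/(S_up−S_dn) = (-65.6067−-85.4202)/(63.4033−43.5898) = 1.0000. V = [p*·-65.6067 + (1−p*)·-85.4202]/1.06 = -65.0975. B = V − Δ·S = -121.7075.
(3,1): S=82.3420. Δ = (V_up−V_dn)/(S_up−S_dn) = (-36.7870−-65.6067)/(92.2230−63.4033) = 1.0000. V = [p*·-36.7870 + (1−p*)·-65.6067]/1.06 = -39.3656. B = V − Δ·S = -121.7075.
(3,2): S=119.7701. Δ = (V_up−V_dn)/(S_up−S_dn) = (5.1325−-36.7870)/(134.1425−92.2230) = 1.0000. V = [p*·5.1325 + (1−p*)·-36.7870]/1.06 = -1.9374. B = V − Δ·S = -121.7075.
(3,3): S=174.2111. Δ = (V_up−V_dn)/(S_up−S_dn) = (66.1064−5.1325)/(195.1164−134.1425) = 1.0000. V = [p*·66.1064 + (1−p*)·5.1325]/1.06 = 52.5035. B = V − Δ·S = -121.7075.
(2,0): S=73.5196. Δ = (V_up−V_dn)/(S_up−S_dn) = (-39.3656−-65.0975)/(82.3420−56.6101) = 1.0000. V = [p*·-39.3656 + (1−p*)·-65.0975]/1.06 = -41.2988. B = V − Δ·S = -114.8184.
(2,1): S=106.9376. Δ = (V_up−V_dn)/(S_up−S_dn) = (-1.9374−-39.3656)/(119.7701−82.3420) = 1.0000. V = [p*·-1.9374 + (1−p*)·-39.3656]/1.06 = -7.8808. B = V − Δ·S = -114.8184.
(2,2): S=155.5456. Δ = (V_up−V_dn)/(S_up−S_dn) = (52.5035−-1.9374)/(174.2111−119.7701) = 1.0000. V = [p*·52.5035 + (1−p*)·-1.9374]/1.06 = 40.7272. B = V − Δ·S = -114.8184.
(1,0): S=95.4800. Δ = (V_up−V_dn)/(S_up−S_dn) = (-7.8808−-41.2988)/(106.9376−73.5196) = 1.0000. V = [p*·-7.8808 + (1−p*)·-41.2988]/1.06 = -12.8393. B = V − Δ·S = -108.3193.
(1,1): S=138.8800. Δ = (V_up−V_dn)/(S_up−S_dn) = (40.7272−-7.8808)/(155.5456−106.9376) = 1.0000. V = [p*·40.7272 + (1−p*)·-7.8808]/1.06 = 30.5607. B = V − Δ·S = -108.3193.
(0,0): S=124.0000. Δ = (V_up−V_dn)/(S_up−S_dn) = (30.5607−-12.8393)/(138.8800−95.4800) = 1.0000. V = [p*·30.5607 + (1−p*)·-12.8393]/1.06 = 21.8120. B = V − Δ·S = -102.1880.
Self-financing check: at every node Δ·S+B equals the discounted successor values.

(0,0): Delta=1.0000 Bond=-102.1880
(1,0): Delta=1.0000 Bond=-108.3193
(1,1): Delta=1.0000 Bond=-108.3193
(2,0): Delta=1.0000 Bond=-114.8184
(2,1): Delta=1.0000 Bond=-114.8184
(2,2): Delta=1.0000 Bond=-114.8184
(3,0): Delta=1.0000 Bond=-121.7075
(3,1): Delta=1.0000 Bond=-121.7075
(3,2): Delta=1.0000 Bond=-121.7075
(3,3): Delta=1.0000 Bond=-121.7075
V0=21.8120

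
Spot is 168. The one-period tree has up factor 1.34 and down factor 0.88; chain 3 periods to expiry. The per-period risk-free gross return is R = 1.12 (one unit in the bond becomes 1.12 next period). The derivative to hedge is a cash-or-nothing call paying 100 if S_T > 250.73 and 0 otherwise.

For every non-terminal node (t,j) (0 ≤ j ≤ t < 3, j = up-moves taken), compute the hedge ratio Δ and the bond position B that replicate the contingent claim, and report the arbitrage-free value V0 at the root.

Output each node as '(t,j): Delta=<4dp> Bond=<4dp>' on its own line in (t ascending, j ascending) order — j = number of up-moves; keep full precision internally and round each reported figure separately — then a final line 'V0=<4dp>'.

Risk-neutral probability p* = (R−d)/(u−d) = (1.12−0.88)/(1.34−0.88) = 0.5217.
Terminal values V(3,·): V(3,0)=0.0000, V(3,1)=0.0000, V(3,2)=100.0000, V(3,3)=100.0000
(2,0): S=130.0992. Δ = (V_up−V_dn)/(S_up−S_dn) = (0.0000−0.0000)/(174.3329−114.4873) = 0.0000. V = [p*·0.0000 + (1−p*)·0.0000]/1.12 = 0.0000. B = V − Δ·S = 0.0000.
(2,1): S=198.1056. Δ = (V_up−V_dn)/(S_up−S_dn) = (100.0000−0.0000)/(265.4615−174.3329) = 1.0974. V = [p*·100.0000 + (1−p*)·0.0000]/1.12 = 46.5839. B = V − Δ·S = -170.8075.
(2,2): S=301.6608. Δ = (V_up−V_dn)/(S_up−S_dn) = (100.0000−100.0000)/(404.2255−265.4615) = 0.0000. V = [p*·100.0000 + (1−p*)·100.0000]/1.12 = 89.2857. B = V − Δ·S = 89.2857.
(1,0): S=147.8400. Δ = (V_up−V_dn)/(S_up−S_dn) = (46.5839−0.0000)/(198.1056−130.0992) = 0.6850. V = [p*·46.5839 + (1−p*)·0.0000]/1.12 = 21.7006. B = V − Δ·S = -79.5687.
(1,1): S=225.1200. Δ = (V_up−V_dn)/(S_up−S_dn) = (89.2857−46.5839)/(301.6608−198.1056) = 0.4124. V = [p*·89.2857 + (1−p*)·46.5839]/1.12 = 61.4849. B = V − Δ·S = -31.3452.
(0,0): S=168.0000. Δ = (V_up−V_dn)/(S_up−S_dn) = (61.4849−21.7006)/(225.1200−147.8400) = 0.5148. V = [p*·61.4849 + (1−p*)·21.7006]/1.12 = 37.9086. B = V − Δ·S = -48.5791.
Each (Δ,B) replicates both successor values, so the strategy is self-financing and V0 is arbitrage-free.

(0,0): Delta=0.5148 Bond=-48.5791
(1,0): Delta=0.6850 Bond=-79.5687
(1,1): Delta=0.4124 Bond=-31.3452
(2,0): Delta=0.0000 Bond=0.0000
(2,1): Delta=1.0974 Bond=-170.8075
(2,2): Delta=0.0000 Bond=89.2857
V0=37.9086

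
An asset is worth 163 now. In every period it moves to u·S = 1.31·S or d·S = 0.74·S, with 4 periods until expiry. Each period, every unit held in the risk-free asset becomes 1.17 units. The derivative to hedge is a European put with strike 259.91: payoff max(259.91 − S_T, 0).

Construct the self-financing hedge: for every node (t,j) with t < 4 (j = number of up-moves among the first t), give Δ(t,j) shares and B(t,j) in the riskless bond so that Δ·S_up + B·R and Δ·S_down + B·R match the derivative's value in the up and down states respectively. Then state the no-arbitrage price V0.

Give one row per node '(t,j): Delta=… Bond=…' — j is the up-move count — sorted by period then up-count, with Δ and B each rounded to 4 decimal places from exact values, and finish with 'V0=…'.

(0,0): Delta=-0.3657 Bond=75.8842
(1,0): Delta=-0.9319 Bond=157.0883
(1,1): Delta=-0.2615 Bond=66.5461
(2,0): Delta=-1.0000 Bond=189.8678
(2,1): Delta=-0.9194 Bond=181.8156
(2,2): Delta=-0.1405 Bond=44.0125
(3,0): Delta=-1.0000 Bond=222.1453
(3,1): Delta=-1.0000 Bond=222.1453
(3,2): Delta=-0.9046 Bond=209.6569
(3,3): Delta=0.0000 Bond=0.0000
V0=16.2795

Risk-neutral probability p* = (R−d)/(u−d) = (1.17−0.74)/(1.31−0.74) = 0.7544.
Payoff layer (t=4): V(4,0)=211.0319, V(4,1)=173.3825, V(4,2)=106.7330, V(4,3)=0.0000, V(4,4)=0.0000
(3,0): S=66.0515. Δ = (V_up−V_dn)/(S_up−S_dn) = (173.3825−211.0319)/(86.5275−48.8781) = -1.0000. V = [p*·173.3825 + (1−p*)·211.0319]/1.17 = 156.0938. B = V − Δ·S = 222.1453.
(3,1): S=116.9290. Δ = (V_up−V_dn)/(S_up−S_dn) = (106.7330−173.3825)/(153.1770−86.5275) = -1.0000. V = [p*·106.7330 + (1−p*)·173.3825]/1.17 = 105.2163. B = V − Δ·S = 222.1453.
(3,2): S=206.9960. Δ = (V_up−V_dn)/(S_up−S_dn) = (0.0000−106.7330)/(271.1647−153.1770) = -0.9046. V = [p*·0.0000 + (1−p*)·106.7330]/1.17 = 22.4061. B = V − Δ·S = 209.6569.
(3,3): S=366.4388. Δ = (V_up−V_dn)/(S_up−S_dn) = (0.0000−0.0000)/(480.0349−271.1647) = 0.0000. V = [p*·0.0000 + (1−p*)·0.0000]/1.17 = 0.0000. B = V − Δ·S = 0.0000.
(2,0): S=89.2588. Δ = (V_up−V_dn)/(S_up−S_dn) = (105.2163−156.0938)/(116.9290−66.0515) = -1.0000. V = [p*·105.2163 + (1−p*)·156.0938]/1.17 = 100.6090. B = V − Δ·S = 189.8678.
(2,1): S=158.0122. Δ = (V_up−V_dn)/(S_up−S_dn) = (22.4061−105.2163)/(206.9960−116.9290) = -0.9194. V = [p*·22.4061 + (1−p*)·105.2163]/1.17 = 36.5346. B = V − Δ·S = 181.8156.
(2,2): S=279.7243. Δ = (V_up−V_dn)/(S_up−S_dn) = (0.0000−22.4061)/(366.4388−206.9960) = -0.1405. V = [p*·0.0000 + (1−p*)·22.4061]/1.17 = 4.7036. B = V − Δ·S = 44.0125.
(1,0): S=120.6200. Δ = (V_up−V_dn)/(S_up−S_dn) = (36.5346−100.6090)/(158.0122−89.2588) = -0.9319. V = [p*·36.5346 + (1−p*)·100.6090]/1.17 = 44.6770. B = V − Δ·S = 157.0883.
(1,1): S=213.5300. Δ = (V_up−V_dn)/(S_up−S_dn) = (4.7036−36.5346)/(279.7243−158.0122) = -0.2615. V = [p*·4.7036 + (1−p*)·36.5346]/1.17 = 10.7024. B = V − Δ·S = 66.5461.
(0,0): S=163.0000. Δ = (V_up−V_dn)/(S_up−S_dn) = (10.7024−44.6770)/(213.5300−120.6200) = -0.3657. V = [p*·10.7024 + (1−p*)·44.6770]/1.17 = 16.2795. B = V − Δ·S = 75.8842.
Check: Δ(0,0)·S0 + B(0,0) = 16.2795 = V0.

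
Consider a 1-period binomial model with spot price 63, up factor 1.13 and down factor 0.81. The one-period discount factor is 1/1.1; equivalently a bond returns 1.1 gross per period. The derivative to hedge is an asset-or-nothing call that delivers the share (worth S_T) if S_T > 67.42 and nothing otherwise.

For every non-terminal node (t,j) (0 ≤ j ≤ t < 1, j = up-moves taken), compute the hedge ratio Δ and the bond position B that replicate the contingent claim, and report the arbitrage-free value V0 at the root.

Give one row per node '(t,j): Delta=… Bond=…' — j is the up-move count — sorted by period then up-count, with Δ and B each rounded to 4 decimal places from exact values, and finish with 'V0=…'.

(0,0): Delta=3.5313 Bond=-163.8179
V0=58.6509

Risk-neutral probability p* = (R−d)/(u−d) = (1.1−0.81)/(1.13−0.81) = 0.9063.
Terminal payoffs: V(1,0)=0.0000, V(1,1)=71.1900
(0,0): S=63.0000. Δ = (V_up−V_dn)/(S_up−S_dn) = (71.1900−0.0000)/(71.1900−51.0300) = 3.5313. V = [p*·71.1900 + (1−p*)·0.0000]/1.1 = 58.6509. B = V − Δ·S = -163.8179.
Self-financing check: at every node Δ·S+B equals the discounted successor values.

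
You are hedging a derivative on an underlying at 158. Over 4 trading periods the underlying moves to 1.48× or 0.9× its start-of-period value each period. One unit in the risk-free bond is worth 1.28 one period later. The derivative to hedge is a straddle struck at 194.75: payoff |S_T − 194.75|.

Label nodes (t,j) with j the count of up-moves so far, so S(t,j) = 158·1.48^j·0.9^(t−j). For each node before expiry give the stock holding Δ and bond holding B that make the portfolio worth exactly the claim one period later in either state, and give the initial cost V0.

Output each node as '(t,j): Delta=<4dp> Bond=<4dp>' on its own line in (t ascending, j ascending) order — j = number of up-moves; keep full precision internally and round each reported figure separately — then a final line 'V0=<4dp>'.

No-arbitrage ⇒ martingale measure with p* = (R−d)/(u−d) = 0.6552.
Terminal values V(4,·): V(4,0)=91.0862, V(4,1)=24.2806, V(4,2)=85.5774, V(4,3)=266.2328, V(4,4)=563.3106
(3,0): S=115.1820. Δ = (V_up−V_dn)/(S_up−S_dn) = (24.2806−91.0862)/(170.4694−103.6638) = -1.0000. V = [p*·24.2806 + (1−p*)·91.0862]/1.28 = 36.9664. B = V − Δ·S = 152.1484.
(3,1): S=189.4104. Δ = (V_up−V_dn)/(S_up−S_dn) = (85.5774−24.2806)/(280.3274−170.4694) = 0.5580. V = [p*·85.5774 + (1−p*)·24.2806]/1.28 = 50.3442. B = V − Δ·S = -55.3399.
(3,2): S=311.4749. Δ = (V_up−V_dn)/(S_up−S_dn) = (266.2328−85.5774)/(460.9828−280.3274) = 1.0000. V = [p*·266.2328 + (1−p*)·85.5774]/1.28 = 159.3264. B = V − Δ·S = -152.1484.
(3,3): S=512.2031. Δ = (V_up−V_dn)/(S_up−S_dn) = (563.3106−266.2328)/(758.0606−460.9828) = 1.0000. V = [p*·563.3106 + (1−p*)·266.2328]/1.28 = 360.0547. B = V − Δ·S = -152.1484.
(2,0): S=127.9800. Δ = (V_up−V_dn)/(S_up−S_dn) = (50.3442−36.9664)/(189.4104−115.1820) = 0.1802. V = [p*·50.3442 + (1−p*)·36.9664]/1.28 = 35.7275. B = V − Δ·S = 12.6624.
(2,1): S=210.4560. Δ = (V_up−V_dn)/(S_up−S_dn) = (159.3264−50.3442)/(311.4749−189.4104) = 0.8928. V = [p*·159.3264 + (1−p*)·50.3442]/1.28 = 95.1143. B = V − Δ·S = -92.7861.
(2,2): S=346.0832. Δ = (V_up−V_dn)/(S_up−S_dn) = (360.0547−159.3264)/(512.2031−311.4749) = 1.0000. V = [p*·360.0547 + (1−p*)·159.3264]/1.28 = 227.2172. B = V − Δ·S = -118.8660.
(1,0): S=142.2000. Δ = (V_up−V_dn)/(S_up−S_dn) = (95.1143−35.7275)/(210.4560−127.9800) = 0.7201. V = [p*·95.1143 + (1−p*)·35.7275]/1.28 = 58.3095. B = V − Δ·S = -44.0817.
(1,1): S=233.8400. Δ = (V_up−V_dn)/(S_up−S_dn) = (227.2172−95.1143)/(346.0832−210.4560) = 0.9740. V = [p*·227.2172 + (1−p*)·95.1143]/1.28 = 141.9254. B = V − Δ·S = -85.8382.
(0,0): S=158.0000. Δ = (V_up−V_dn)/(S_up−S_dn) = (141.9254−58.3095)/(233.8400−142.2000) = 0.9124. V = [p*·141.9254 + (1−p*)·58.3095]/1.28 = 88.3534. B = V − Δ·S = -55.8120.
Self-financing check: at every node Δ·S+B equals the discounted successor values.

(0,0): Delta=0.9124 Bond=-55.8120
(1,0): Delta=0.7201 Bond=-44.0817
(1,1): Delta=0.9740 Bond=-85.8382
(2,0): Delta=0.1802 Bond=12.6624
(2,1): Delta=0.8928 Bond=-92.7861
(2,2): Delta=1.0000 Bond=-118.8660
(3,0): Delta=-1.0000 Bond=152.1484
(3,1): Delta=0.5580 Bond=-55.3399
(3,2): Delta=1.0000 Bond=-152.1484
(3,3): Delta=1.0000 Bond=-152.1484
V0=88.3534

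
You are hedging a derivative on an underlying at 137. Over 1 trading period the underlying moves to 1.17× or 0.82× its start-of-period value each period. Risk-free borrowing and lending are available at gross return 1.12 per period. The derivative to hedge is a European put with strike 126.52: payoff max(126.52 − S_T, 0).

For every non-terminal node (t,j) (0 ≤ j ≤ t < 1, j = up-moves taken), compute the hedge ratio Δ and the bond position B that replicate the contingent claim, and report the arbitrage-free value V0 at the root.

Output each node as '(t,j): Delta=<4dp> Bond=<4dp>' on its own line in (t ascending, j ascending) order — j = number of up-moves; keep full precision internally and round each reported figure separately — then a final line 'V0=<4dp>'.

(0,0): Delta=-0.2957 Bond=42.3230
V0=1.8087

Under the risk-neutral measure, an up-move has probability p* = (R−d)/(u−d) = 0.8571 and values discount at R = 1.12.
Payoff layer (t=1): V(1,0)=14.1800, V(1,1)=0.0000
Node (0,0) S=137.0000: V=(p*·0.0000+(1−p*)·14.1800)/1.12=1.8087; Δ=(0.0000−14.1800)/(160.2900−112.3400)=-0.2957; B=V−Δ·S=42.3230
The time-0 hedge costs 1.8087, which is the no-arbitrage price.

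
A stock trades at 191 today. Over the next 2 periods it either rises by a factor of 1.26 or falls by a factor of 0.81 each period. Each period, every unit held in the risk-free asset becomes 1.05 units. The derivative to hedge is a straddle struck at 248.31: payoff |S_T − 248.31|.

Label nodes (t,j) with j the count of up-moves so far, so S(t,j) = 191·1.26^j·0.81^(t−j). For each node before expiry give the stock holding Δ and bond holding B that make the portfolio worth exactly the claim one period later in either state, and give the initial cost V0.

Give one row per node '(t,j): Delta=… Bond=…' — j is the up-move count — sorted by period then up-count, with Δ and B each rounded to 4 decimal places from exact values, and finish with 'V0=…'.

Since d<R<u, set p* = (R−d)/(u−d) = 0.5333; price each node as the discounted p*-expectation of its children.
Terminal values V(2,·): V(2,0)=122.9949, V(2,1)=53.3754, V(2,2)=54.9216
(1,0): S=154.7100. Δ = (V_up−V_dn)/(S_up−S_dn) = (53.3754−122.9949)/(194.9346−125.3151) = -1.0000. V = [p*·53.3754 + (1−p*)·122.9949]/1.05 = 81.7757. B = V − Δ·S = 236.4857.
(1,1): S=240.6600. Δ = (V_up−V_dn)/(S_up−S_dn) = (54.9216−53.3754)/(303.2316−194.9346) = 0.0143. V = [p*·54.9216 + (1−p*)·53.3754]/1.05 = 51.6191. B = V − Δ·S = 48.1831.
(0,0): S=191.0000. Δ = (V_up−V_dn)/(S_up−S_dn) = (51.6191−81.7757)/(240.6600−154.7100) = -0.3509. V = [p*·51.6191 + (1−p*)·81.7757]/1.05 = 62.5640. B = V − Δ·S = 129.5787.
Self-financing check: at every node Δ·S+B equals the discounted successor values.

(0,0): Delta=-0.3509 Bond=129.5787
(1,0): Delta=-1.0000 Bond=236.4857
(1,1): Delta=0.0143 Bond=48.1831
V0=62.5640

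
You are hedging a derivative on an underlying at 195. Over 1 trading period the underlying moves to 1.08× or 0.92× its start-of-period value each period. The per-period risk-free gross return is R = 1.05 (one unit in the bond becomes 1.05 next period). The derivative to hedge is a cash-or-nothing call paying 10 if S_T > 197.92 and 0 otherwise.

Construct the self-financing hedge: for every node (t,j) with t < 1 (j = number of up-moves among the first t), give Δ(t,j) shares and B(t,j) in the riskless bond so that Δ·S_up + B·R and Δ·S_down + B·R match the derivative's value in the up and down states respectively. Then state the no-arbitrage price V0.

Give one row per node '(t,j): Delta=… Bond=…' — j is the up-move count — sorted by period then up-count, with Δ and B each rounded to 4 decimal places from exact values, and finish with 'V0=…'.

(0,0): Delta=0.3205 Bond=-54.7619
V0=7.7381

The replicating-portfolio and risk-neutral prices coincide; use p* = (1.05−0.92)/(1.08−0.92) = 0.8125 for the latter.
Terminal values V(1,·): V(1,0)=0.0000, V(1,1)=10.0000
Node (0,0) S=195.0000: V=(p*·10.0000+(1−p*)·0.0000)/1.05=7.7381; Δ=(10.0000−0.0000)/(210.6000−179.4000)=0.3205; B=V−Δ·S=-54.7619
Each (Δ,B) replicates both successor values, so the strategy is self-financing and V0 is arbitrage-free.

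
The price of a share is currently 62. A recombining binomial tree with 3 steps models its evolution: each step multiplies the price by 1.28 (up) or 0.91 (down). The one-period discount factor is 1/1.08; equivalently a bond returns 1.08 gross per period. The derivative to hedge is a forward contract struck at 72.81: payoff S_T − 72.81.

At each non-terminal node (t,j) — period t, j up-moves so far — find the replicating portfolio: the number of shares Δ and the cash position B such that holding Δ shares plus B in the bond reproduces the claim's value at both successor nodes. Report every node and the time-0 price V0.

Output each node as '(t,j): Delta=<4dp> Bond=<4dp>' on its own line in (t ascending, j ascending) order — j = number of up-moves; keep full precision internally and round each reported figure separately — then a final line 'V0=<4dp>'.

Risk-neutral probability p* = (R−d)/(u−d) = (1.08−0.91)/(1.28−0.91) = 0.4595.
Terminal values V(3,·): V(3,0)=-26.0886, V(3,1)=-7.0920, V(3,2)=19.6285, V(3,3)=57.2134
  t=2,j=0: stock 51.3422 → up 65.7180 (V=-7.0920), down 46.7214 (V=-26.0886). Price -16.0745; hedge Δ=1.0000, bond B=-67.4167.
  t=2,j=1: stock 72.2176 → up 92.4385 (V=19.6285), down 65.7180 (V=-7.0920). Price 4.8009; hedge Δ=1.0000, bond B=-67.4167.
  t=2,j=2: stock 101.5808 → up 130.0234 (V=57.2134), down 92.4385 (V=19.6285). Price 34.1641; hedge Δ=1.0000, bond B=-67.4167.
  t=1,j=0: stock 56.4200 → up 72.2176 (V=4.8009), down 51.3422 (V=-16.0745). Price -6.0028; hedge Δ=1.0000, bond B=-62.4228.
  t=1,j=1: stock 79.3600 → up 101.5808 (V=34.1641), down 72.2176 (V=4.8009). Price 16.9372; hedge Δ=1.0000, bond B=-62.4228.
  t=0,j=0: stock 62.0000 → up 79.3600 (V=16.9372), down 56.4200 (V=-6.0028). Price 4.2011; hedge Δ=1.0000, bond B=-57.7989.
Check: Δ(0,0)·S0 + B(0,0) = 4.2011 = V0.

(0,0): Delta=1.0000 Bond=-57.7989
(1,0): Delta=1.0000 Bond=-62.4228
(1,1): Delta=1.0000 Bond=-62.4228
(2,0): Delta=1.0000 Bond=-67.4167
(2,1): Delta=1.0000 Bond=-67.4167
(2,2): Delta=1.0000 Bond=-67.4167
V0=4.2011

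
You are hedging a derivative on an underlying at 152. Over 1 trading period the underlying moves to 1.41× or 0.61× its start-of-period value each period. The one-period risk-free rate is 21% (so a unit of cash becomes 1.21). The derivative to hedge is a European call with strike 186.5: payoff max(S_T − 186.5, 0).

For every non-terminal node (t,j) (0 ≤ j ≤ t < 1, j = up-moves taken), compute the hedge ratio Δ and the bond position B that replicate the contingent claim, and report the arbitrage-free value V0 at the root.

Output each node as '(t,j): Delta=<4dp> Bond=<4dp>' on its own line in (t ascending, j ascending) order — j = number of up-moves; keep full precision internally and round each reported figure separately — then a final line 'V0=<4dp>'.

No-arbitrage ⇒ martingale measure with p* = (R−d)/(u−d) = 0.7500.
At expiry t=1: V(1,0)=0.0000, V(1,1)=27.8200
Node (0,0) S=152.0000: V=(p*·27.8200+(1−p*)·0.0000)/1.21=17.2438; Δ=(27.8200−0.0000)/(214.3200−92.7200)=0.2288; B=V−Δ·S=-17.5312
Each (Δ,B) replicates both successor values, so the strategy is self-financing and V0 is arbitrage-free.

(0,0): Delta=0.2288 Bond=-17.5312
V0=17.2438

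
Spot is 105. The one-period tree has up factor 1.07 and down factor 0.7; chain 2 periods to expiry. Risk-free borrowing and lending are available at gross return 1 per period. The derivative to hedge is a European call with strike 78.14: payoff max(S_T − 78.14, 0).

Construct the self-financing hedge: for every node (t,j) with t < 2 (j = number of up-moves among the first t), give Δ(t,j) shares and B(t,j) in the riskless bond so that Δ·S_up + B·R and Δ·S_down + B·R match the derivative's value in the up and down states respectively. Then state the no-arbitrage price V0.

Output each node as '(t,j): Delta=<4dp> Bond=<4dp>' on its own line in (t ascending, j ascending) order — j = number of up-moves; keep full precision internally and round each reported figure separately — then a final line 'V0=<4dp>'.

(0,0): Delta=0.8700 Bond=-63.5375
(1,0): Delta=0.0186 Bond=-0.9554
(1,1): Delta=1.0000 Bond=-78.1400
V0=27.8153

No-arbitrage ⇒ martingale measure with p* = (R−d)/(u−d) = 0.8108.
Terminal values V(2,·): V(2,0)=0.0000, V(2,1)=0.5050, V(2,2)=42.0745
(1,0): S=73.5000. Δ = (V_up−V_dn)/(S_up−S_dn) = (0.5050−0.0000)/(78.6450−51.4500) = 0.0186. V = [p*·0.5050 + (1−p*)·0.0000]/1 = 0.4095. B = V − Δ·S = -0.9554.
(1,1): S=112.3500. Δ = (V_up−V_dn)/(S_up−S_dn) = (42.0745−0.5050)/(120.2145−78.6450) = 1.0000. V = [p*·42.0745 + (1−p*)·0.5050]/1 = 34.2100. B = V − Δ·S = -78.1400.
(0,0): S=105.0000. Δ = (V_up−V_dn)/(S_up−S_dn) = (34.2100−0.4095)/(112.3500−73.5000) = 0.8700. V = [p*·34.2100 + (1−p*)·0.4095]/1 = 27.8153. B = V − Δ·S = -63.5375.
Root portfolio cost Δ·105+B reproduces V0=27.8153.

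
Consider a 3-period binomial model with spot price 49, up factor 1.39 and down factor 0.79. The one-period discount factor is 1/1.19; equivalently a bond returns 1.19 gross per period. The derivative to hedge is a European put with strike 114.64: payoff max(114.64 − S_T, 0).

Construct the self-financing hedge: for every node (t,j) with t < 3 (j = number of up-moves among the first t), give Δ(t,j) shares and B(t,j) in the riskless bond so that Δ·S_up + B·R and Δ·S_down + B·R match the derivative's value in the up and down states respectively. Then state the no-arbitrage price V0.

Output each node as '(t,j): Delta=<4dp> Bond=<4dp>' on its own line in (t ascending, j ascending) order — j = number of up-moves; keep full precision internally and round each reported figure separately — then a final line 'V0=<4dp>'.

Risk-neutral probability p* = (R−d)/(u−d) = (1.19−0.79)/(1.39−0.79) = 0.6667.
Payoff layer (t=3): V(3,0)=90.4811, V(3,1)=72.1325, V(3,2)=39.8484, V(3,3)=0.0000
  t=2,j=0: stock 30.5809 → up 42.5075 (V=72.1325), down 24.1589 (V=90.4811). Price 65.7552; hedge Δ=-1.0000, bond B=96.3361.
  t=2,j=1: stock 53.8069 → up 74.7916 (V=39.8484), down 42.5075 (V=72.1325). Price 42.5292; hedge Δ=-1.0000, bond B=96.3361.
  t=2,j=2: stock 94.6729 → up 131.5953 (V=0.0000), down 74.7916 (V=39.8484). Price 11.1620; hedge Δ=-0.7015, bond B=77.5760.
  t=1,j=0: stock 38.7100 → up 53.8069 (V=42.5292), down 30.5809 (V=65.7552). Price 42.2447; hedge Δ=-1.0000, bond B=80.9547.
  t=1,j=1: stock 68.1100 → up 94.6729 (V=11.1620), down 53.8069 (V=42.5292). Price 18.1662; hedge Δ=-0.7676, bond B=70.4449.
  t=0,j=0: stock 49.0000 → up 68.1100 (V=18.1662), down 38.7100 (V=42.2447). Price 22.0104; hedge Δ=-0.8190, bond B=62.1413.
The time-0 hedge costs 22.0104, which is the no-arbitrage price.

(0,0): Delta=-0.8190 Bond=62.1413
(1,0): Delta=-1.0000 Bond=80.9547
(1,1): Delta=-0.7676 Bond=70.4449
(2,0): Delta=-1.0000 Bond=96.3361
(2,1): Delta=-1.0000 Bond=96.3361
(2,2): Delta=-0.7015 Bond=77.5760
V0=22.0104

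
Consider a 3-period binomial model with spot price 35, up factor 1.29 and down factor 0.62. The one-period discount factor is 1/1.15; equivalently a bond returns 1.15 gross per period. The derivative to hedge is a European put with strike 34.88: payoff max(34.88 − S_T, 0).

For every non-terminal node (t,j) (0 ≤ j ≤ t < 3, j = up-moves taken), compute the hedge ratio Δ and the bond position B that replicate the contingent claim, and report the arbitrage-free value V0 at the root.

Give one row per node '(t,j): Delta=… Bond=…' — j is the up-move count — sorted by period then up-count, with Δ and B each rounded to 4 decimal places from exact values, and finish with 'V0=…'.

(0,0): Delta=-0.1995 Bond=8.3355
(1,0): Delta=-0.9418 Bond=25.6929
(1,1): Delta=-0.1053 Bond=5.3311
(2,0): Delta=-1.0000 Bond=30.3304
(2,1): Delta=-0.9344 Bond=29.3399
(2,2): Delta=0.0000 Bond=0.0000
V0=1.3531

Since d<R<u, set p* = (R−d)/(u−d) = 0.7910; price each node as the discounted p*-expectation of its children.
Terminal values V(3,·): V(3,0)=26.5385, V(3,1)=17.5243, V(3,2)=0.0000, V(3,3)=0.0000
  t=2,j=0: stock 13.4540 → up 17.3557 (V=17.5243), down 8.3415 (V=26.5385). Price 16.8764; hedge Δ=-1.0000, bond B=30.3304.
  t=2,j=1: stock 27.9930 → up 36.1110 (V=0.0000), down 17.3557 (V=17.5243). Price 3.1842; hedge Δ=-0.9344, bond B=29.3399.
  t=2,j=2: stock 58.2435 → up 75.1341 (V=0.0000), down 36.1110 (V=0.0000). Price 0.0000; hedge Δ=0.0000, bond B=0.0000.
  t=1,j=0: stock 21.7000 → up 27.9930 (V=3.1842), down 13.4540 (V=16.8764). Price 5.2567; hedge Δ=-0.9418, bond B=25.6929.
  t=1,j=1: stock 45.1500 → up 58.2435 (V=0.0000), down 27.9930 (V=3.1842). Price 0.5786; hedge Δ=-0.1053, bond B=5.3311.
  t=0,j=0: stock 35.0000 → up 45.1500 (V=0.5786), down 21.7000 (V=5.2567). Price 1.3531; hedge Δ=-0.1995, bond B=8.3355.
Each (Δ,B) replicates both successor values, so the strategy is self-financing and V0 is arbitrage-free.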